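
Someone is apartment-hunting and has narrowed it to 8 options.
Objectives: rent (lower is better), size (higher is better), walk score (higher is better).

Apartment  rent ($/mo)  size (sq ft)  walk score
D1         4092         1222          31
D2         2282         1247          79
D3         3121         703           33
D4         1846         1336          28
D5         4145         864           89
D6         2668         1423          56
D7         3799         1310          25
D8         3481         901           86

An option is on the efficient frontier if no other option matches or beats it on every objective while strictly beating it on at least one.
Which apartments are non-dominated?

D1: dominated by D2 (rent 2282≤4092, size 1247≥1222, walk score 79≥31).
D2: not dominated.
D3: dominated by D2 (rent 2282≤3121, size 1247≥703, walk score 79≥33).
D4: not dominated (best rent).
D5: not dominated (best walk score).
D6: not dominated (best size).
D7: dominated by D4 (rent 1846≤3799, size 1336≥1310, walk score 28≥25).
D8: not dominated.

D2, D4, D5, D6, D8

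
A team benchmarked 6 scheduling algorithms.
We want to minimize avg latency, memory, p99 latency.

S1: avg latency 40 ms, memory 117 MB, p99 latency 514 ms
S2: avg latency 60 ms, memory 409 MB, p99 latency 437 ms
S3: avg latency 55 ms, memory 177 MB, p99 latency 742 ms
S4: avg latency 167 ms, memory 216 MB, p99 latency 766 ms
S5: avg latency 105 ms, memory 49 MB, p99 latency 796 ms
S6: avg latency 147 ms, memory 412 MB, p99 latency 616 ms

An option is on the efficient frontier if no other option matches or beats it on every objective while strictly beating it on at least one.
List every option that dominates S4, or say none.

S1: avg latency 40≤167, memory 117≤216, p99 latency 514≤766 — dominates S4.
S3: avg latency 55≤167, memory 177≤216, p99 latency 742≤766 — dominates S4.
Others (S2, S5, S6) are each worse than S4 on at least one objective.

S1, S3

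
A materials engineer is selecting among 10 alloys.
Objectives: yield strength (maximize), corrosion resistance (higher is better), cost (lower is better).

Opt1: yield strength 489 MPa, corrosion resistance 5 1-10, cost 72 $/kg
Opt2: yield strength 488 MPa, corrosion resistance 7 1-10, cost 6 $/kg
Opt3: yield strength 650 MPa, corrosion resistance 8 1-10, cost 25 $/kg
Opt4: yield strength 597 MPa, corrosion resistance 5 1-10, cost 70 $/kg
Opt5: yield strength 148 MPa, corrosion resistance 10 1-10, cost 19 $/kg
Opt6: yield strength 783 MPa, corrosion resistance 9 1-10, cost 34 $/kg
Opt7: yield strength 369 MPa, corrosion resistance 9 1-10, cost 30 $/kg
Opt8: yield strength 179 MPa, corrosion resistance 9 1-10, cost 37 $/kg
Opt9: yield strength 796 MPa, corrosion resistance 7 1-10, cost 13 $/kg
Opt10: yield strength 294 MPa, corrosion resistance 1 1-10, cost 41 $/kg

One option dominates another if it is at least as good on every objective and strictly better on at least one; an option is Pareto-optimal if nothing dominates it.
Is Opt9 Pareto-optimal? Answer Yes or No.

Yes

Opt1: worse on yield strength (489 vs 796).
Opt2: worse on yield strength (488 vs 796).
Opt3: worse on yield strength (650 vs 796).
Opt4: worse on yield strength (597 vs 796).
Opt5: worse on yield strength (148 vs 796).
Opt6: worse on yield strength (783 vs 796).
Opt7: worse on yield strength (369 vs 796).
Opt8: worse on yield strength (179 vs 796).
Opt10: worse on yield strength (294 vs 796).
No option is at least as good as Opt9 on every objective and strictly better on one.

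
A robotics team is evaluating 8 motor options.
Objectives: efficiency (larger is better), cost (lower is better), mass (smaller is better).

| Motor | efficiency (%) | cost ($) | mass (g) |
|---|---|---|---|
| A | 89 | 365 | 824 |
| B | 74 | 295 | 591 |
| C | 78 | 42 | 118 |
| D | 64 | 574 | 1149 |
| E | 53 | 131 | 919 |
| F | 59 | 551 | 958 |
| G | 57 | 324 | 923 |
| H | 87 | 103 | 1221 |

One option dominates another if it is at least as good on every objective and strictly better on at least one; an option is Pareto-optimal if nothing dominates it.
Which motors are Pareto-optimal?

A, C, H

A: not dominated (best efficiency).
B: dominated by C (efficiency 78≥74, cost 42≤295, mass 118≤591).
C: not dominated (best cost).
D: dominated by A (efficiency 89≥64, cost 365≤574, mass 824≤1149).
E: dominated by C (efficiency 78≥53, cost 42≤131, mass 118≤919).
F: dominated by A (efficiency 89≥59, cost 365≤551, mass 824≤958).
G: dominated by B (efficiency 74≥57, cost 295≤324, mass 591≤923).
H: not dominated.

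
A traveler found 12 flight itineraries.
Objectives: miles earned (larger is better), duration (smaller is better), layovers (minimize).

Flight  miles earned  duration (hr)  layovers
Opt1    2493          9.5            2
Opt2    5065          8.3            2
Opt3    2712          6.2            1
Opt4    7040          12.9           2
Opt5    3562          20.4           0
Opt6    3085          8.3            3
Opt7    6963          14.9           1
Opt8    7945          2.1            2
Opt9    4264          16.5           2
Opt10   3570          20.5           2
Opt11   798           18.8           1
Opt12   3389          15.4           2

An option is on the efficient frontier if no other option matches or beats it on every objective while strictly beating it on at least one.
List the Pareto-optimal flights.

Opt1: dominated by Opt2 (miles earned 5065≥2493, duration 8.3≤9.5, layovers 2≤2).
Opt2: dominated by Opt8 (miles earned 7945≥5065, duration 2.1≤8.3, layovers 2≤2).
Opt3: not dominated.
Opt4: dominated by Opt8 (miles earned 7945≥7040, duration 2.1≤12.9, layovers 2≤2).
Opt5: not dominated (best layovers).
Opt6: dominated by Opt2 (miles earned 5065≥3085, duration 8.3≤8.3, layovers 2≤3).
Opt7: not dominated.
Opt8: not dominated (best miles earned).
Opt9: dominated by Opt2 (miles earned 5065≥4264, duration 8.3≤16.5, layovers 2≤2).
Opt10: dominated by Opt2 (miles earned 5065≥3570, duration 8.3≤20.5, layovers 2≤2).
Opt11: dominated by Opt3 (miles earned 2712≥798, duration 6.2≤18.8, layovers 1≤1).
Opt12: dominated by Opt2 (miles earned 5065≥3389, duration 8.3≤15.4, layovers 2≤2).

Opt3, Opt5, Opt7, Opt8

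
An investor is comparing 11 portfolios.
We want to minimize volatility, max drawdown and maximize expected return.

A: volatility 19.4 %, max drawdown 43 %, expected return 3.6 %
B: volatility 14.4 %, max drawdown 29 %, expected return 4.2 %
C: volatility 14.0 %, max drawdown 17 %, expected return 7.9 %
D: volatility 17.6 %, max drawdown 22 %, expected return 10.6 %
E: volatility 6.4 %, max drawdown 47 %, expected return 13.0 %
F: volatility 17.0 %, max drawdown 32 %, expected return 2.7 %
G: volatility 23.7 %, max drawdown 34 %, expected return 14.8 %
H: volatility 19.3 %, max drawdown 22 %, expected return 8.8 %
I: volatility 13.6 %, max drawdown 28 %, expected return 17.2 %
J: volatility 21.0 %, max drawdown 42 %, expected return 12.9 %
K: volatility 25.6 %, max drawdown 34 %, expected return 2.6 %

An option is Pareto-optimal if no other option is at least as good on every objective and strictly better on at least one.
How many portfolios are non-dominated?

4

A: dominated by B (volatility 14.4≤19.4, max drawdown 29≤43, expected return 4.2≥3.6).
B: dominated by C (volatility 14.0≤14.4, max drawdown 17≤29, expected return 7.9≥4.2).
C: not dominated (best max drawdown).
D: not dominated.
E: not dominated (best volatility).
F: dominated by B (volatility 14.4≤17.0, max drawdown 29≤32, expected return 4.2≥2.7).
G: dominated by I (volatility 13.6≤23.7, max drawdown 28≤34, expected return 17.2≥14.8).
H: dominated by D (volatility 17.6≤19.3, max drawdown 22≤22, expected return 10.6≥8.8).
I: not dominated (best expected return).
J: dominated by I (volatility 13.6≤21.0, max drawdown 28≤42, expected return 17.2≥12.9).
K: dominated by B (volatility 14.4≤25.6, max drawdown 29≤34, expected return 4.2≥2.6).
Pareto-optimal: C, D, E, I → 4.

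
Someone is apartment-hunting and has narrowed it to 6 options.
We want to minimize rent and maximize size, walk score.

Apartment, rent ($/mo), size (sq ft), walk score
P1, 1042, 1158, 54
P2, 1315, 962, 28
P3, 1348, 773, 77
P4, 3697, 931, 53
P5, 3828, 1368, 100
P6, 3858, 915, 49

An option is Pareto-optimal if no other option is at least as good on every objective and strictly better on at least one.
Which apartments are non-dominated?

P1, P3, P5

P1: not dominated (best rent).
P2: dominated by P1 (rent 1042≤1315, size 1158≥962, walk score 54≥28).
P3: not dominated.
P4: dominated by P1 (rent 1042≤3697, size 1158≥931, walk score 54≥53).
P5: not dominated (best size).
P6: dominated by P1 (rent 1042≤3858, size 1158≥915, walk score 54≥49).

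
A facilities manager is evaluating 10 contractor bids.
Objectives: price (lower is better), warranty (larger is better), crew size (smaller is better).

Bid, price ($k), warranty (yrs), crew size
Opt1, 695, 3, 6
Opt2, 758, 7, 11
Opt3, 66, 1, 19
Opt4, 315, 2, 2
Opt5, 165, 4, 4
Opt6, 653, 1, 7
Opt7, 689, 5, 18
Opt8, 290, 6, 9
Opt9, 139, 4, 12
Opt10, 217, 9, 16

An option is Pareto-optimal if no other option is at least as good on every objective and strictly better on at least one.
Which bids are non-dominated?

Opt1: dominated by Opt5 (price 165≤695, warranty 4≥3, crew size 4≤6).
Opt2: not dominated.
Opt3: not dominated (best price).
Opt4: not dominated (best crew size).
Opt5: not dominated.
Opt6: dominated by Opt4 (price 315≤653, warranty 2≥1, crew size 2≤7).
Opt7: dominated by Opt8 (price 290≤689, warranty 6≥5, crew size 9≤18).
Opt8: not dominated.
Opt9: not dominated.
Opt10: not dominated (best warranty).

Opt2, Opt3, Opt4, Opt5, Opt8, Opt9, Opt10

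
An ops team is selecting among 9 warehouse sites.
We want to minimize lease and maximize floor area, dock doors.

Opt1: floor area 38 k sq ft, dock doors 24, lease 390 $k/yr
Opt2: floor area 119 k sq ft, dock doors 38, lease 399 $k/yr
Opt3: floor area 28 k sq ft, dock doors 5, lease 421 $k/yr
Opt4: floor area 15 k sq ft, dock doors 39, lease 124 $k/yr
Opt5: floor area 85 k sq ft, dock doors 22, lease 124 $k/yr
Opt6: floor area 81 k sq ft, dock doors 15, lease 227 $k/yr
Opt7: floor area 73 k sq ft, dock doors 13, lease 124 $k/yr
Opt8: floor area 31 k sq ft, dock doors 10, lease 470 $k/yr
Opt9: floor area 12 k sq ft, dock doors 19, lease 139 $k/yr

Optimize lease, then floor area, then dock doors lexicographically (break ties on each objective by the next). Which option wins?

Opt5

First minimize lease: best is 124, kept {Opt4, Opt5, Opt7}.
Then maximize floor area: best is 85, kept {Opt5}.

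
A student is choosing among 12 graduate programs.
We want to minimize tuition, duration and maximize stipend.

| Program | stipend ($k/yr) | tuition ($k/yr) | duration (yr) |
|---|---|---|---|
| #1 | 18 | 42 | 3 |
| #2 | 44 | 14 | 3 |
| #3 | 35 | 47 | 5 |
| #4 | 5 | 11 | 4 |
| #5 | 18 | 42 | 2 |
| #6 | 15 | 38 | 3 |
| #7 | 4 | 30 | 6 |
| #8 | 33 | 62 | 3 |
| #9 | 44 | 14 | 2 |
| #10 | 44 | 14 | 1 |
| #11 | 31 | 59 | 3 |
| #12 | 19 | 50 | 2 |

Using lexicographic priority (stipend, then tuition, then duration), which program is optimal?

First maximize stipend: best is 44, kept {#2, #9, #10}.
Then minimize tuition: best is 14, kept {#2, #9, #10}.
Then minimize duration: best is 1, kept {#10}.

#10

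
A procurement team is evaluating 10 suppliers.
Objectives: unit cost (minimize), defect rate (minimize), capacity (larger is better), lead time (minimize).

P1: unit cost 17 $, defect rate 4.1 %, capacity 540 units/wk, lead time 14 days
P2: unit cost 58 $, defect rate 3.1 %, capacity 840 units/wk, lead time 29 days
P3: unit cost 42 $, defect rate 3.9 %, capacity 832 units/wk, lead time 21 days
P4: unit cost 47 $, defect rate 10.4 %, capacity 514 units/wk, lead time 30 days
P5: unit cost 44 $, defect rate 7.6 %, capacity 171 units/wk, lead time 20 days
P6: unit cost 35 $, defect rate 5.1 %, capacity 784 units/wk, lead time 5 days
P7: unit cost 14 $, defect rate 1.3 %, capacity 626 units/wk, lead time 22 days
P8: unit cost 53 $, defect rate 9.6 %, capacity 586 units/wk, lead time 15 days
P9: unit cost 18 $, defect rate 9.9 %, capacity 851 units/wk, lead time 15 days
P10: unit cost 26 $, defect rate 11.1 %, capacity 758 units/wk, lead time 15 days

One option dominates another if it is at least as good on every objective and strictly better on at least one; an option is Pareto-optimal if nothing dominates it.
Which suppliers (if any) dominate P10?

P9

P9: unit cost 18≤26, defect rate 9.9≤11.1, capacity 851≥758, lead time 15≤15 — dominates P10.
Others (P1, P2, P3, P4, P5, P6, P7, P8) are each worse than P10 on at least one objective.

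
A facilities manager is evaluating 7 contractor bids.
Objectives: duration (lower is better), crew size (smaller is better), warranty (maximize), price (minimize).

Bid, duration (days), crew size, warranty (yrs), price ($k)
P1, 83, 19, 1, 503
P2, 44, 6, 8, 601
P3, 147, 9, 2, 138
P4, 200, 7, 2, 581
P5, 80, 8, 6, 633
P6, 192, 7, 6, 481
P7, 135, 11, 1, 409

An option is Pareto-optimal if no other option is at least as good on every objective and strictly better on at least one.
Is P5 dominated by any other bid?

P2 vs P5: duration 44≤80, crew size 6≤8, warranty 8≥6, price 601≤633 — P2 is at least as good on every objective and strictly better on at least one, so P2 dominates P5.

Yes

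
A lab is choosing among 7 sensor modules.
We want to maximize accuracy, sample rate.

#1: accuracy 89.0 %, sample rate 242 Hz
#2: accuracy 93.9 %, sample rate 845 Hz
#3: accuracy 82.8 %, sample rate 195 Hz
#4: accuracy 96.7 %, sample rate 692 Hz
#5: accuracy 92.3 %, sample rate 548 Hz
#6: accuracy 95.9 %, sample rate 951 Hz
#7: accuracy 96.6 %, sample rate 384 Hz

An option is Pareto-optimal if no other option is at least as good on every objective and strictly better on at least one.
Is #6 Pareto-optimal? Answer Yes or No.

Yes

#1: worse on accuracy (89.0 vs 95.9).
#2: worse on accuracy (93.9 vs 95.9).
#3: worse on accuracy (82.8 vs 95.9).
#4: worse on sample rate (692 vs 951).
#5: worse on accuracy (92.3 vs 95.9).
#7: worse on sample rate (384 vs 951).
No option is at least as good as #6 on every objective and strictly better on one.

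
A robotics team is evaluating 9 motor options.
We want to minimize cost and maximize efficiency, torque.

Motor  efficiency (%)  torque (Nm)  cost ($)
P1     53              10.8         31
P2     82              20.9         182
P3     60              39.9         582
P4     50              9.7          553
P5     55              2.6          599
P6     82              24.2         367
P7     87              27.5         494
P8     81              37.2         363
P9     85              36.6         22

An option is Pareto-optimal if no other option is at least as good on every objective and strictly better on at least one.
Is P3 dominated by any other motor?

P1: worse on efficiency (53 vs 60).
P2: worse on torque (20.9 vs 39.9).
P4: worse on efficiency (50 vs 60).
P5: worse on efficiency (55 vs 60).
P6: worse on torque (24.2 vs 39.9).
P7: worse on torque (27.5 vs 39.9).
P8: worse on torque (37.2 vs 39.9).
P9: worse on torque (36.6 vs 39.9).
No option is at least as good as P3 on every objective and strictly better on one.

No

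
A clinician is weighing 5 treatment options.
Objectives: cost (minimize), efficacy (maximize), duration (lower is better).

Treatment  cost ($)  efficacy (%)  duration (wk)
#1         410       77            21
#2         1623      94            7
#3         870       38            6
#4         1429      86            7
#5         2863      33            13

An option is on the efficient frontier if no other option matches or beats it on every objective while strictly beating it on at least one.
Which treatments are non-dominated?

#1, #2, #3, #4

#1: not dominated (best cost).
#2: not dominated (best efficacy).
#3: not dominated (best duration).
#4: not dominated.
#5: dominated by #2 (cost 1623≤2863, efficacy 94≥33, duration 7≤13).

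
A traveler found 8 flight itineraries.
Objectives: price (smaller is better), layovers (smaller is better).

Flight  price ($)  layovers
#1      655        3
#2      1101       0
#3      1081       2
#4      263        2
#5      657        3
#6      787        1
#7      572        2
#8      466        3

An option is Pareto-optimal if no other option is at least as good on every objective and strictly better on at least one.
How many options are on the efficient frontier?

3

#1: dominated by #4 (price 263≤655, layovers 2≤3).
#2: not dominated (best layovers).
#3: dominated by #4 (price 263≤1081, layovers 2≤2).
#4: not dominated (best price).
#5: dominated by #1 (price 655≤657, layovers 3≤3).
#6: not dominated.
#7: dominated by #4 (price 263≤572, layovers 2≤2).
#8: dominated by #4 (price 263≤466, layovers 2≤3).
Pareto-optimal: #2, #4, #6 → 3.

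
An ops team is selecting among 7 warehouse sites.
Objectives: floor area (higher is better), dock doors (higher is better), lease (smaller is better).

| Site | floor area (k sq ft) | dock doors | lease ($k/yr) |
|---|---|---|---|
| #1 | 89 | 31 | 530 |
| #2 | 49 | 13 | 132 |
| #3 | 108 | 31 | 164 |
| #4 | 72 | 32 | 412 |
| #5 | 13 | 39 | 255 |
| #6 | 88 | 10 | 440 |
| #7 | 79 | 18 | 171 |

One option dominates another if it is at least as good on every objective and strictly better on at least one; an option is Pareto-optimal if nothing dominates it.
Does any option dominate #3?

No

#1: worse on floor area (89 vs 108).
#2: worse on floor area (49 vs 108).
#4: worse on floor area (72 vs 108).
#5: worse on floor area (13 vs 108).
#6: worse on floor area (88 vs 108).
#7: worse on floor area (79 vs 108).
No option is at least as good as #3 on every objective and strictly better on one.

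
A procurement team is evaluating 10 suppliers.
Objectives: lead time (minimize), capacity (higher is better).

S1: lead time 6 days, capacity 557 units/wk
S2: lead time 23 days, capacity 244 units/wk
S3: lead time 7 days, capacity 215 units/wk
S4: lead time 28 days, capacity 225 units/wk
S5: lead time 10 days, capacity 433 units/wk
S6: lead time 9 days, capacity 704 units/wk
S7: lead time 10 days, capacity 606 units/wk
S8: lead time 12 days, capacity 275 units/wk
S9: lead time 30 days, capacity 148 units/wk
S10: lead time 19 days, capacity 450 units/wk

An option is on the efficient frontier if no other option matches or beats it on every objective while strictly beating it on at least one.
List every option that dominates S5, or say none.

S1, S6, S7

S1: lead time 6≤10, capacity 557≥433 — dominates S5.
S6: lead time 9≤10, capacity 704≥433 — dominates S5.
S7: lead time 10≤10, capacity 606≥433 — dominates S5.
Others (S2, S3, S4, S8, S9, S10) are each worse than S5 on at least one objective.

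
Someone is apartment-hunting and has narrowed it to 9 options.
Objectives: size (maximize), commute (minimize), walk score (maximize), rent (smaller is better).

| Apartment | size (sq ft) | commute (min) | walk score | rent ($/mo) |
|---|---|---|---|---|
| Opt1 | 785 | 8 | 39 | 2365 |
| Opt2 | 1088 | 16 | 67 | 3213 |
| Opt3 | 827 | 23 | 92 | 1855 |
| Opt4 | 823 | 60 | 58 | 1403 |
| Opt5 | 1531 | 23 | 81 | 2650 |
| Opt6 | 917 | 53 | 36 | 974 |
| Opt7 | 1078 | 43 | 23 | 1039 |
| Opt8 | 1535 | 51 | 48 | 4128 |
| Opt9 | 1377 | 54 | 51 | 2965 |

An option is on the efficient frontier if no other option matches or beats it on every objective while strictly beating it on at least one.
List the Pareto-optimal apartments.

Opt1: not dominated (best commute).
Opt2: not dominated.
Opt3: not dominated (best walk score).
Opt4: not dominated.
Opt5: not dominated.
Opt6: not dominated (best rent).
Opt7: not dominated.
Opt8: not dominated (best size).
Opt9: dominated by Opt5 (size 1531≥1377, commute 23≤54, walk score 81≥51, rent 2650≤2965).

Opt1, Opt2, Opt3, Opt4, Opt5, Opt6, Opt7, Opt8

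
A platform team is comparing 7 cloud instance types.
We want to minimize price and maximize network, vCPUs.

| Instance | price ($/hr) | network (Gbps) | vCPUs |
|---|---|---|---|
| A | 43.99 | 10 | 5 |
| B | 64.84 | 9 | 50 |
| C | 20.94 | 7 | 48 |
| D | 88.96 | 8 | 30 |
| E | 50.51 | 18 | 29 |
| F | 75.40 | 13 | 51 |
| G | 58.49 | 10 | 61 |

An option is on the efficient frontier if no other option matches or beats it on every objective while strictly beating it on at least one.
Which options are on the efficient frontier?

A: not dominated.
B: dominated by G (price 58.49≤64.84, network 10≥9, vCPUs 61≥50).
C: not dominated (best price).
D: dominated by B (price 64.84≤88.96, network 9≥8, vCPUs 50≥30).
E: not dominated (best network).
F: not dominated.
G: not dominated (best vCPUs).

A, C, E, F, G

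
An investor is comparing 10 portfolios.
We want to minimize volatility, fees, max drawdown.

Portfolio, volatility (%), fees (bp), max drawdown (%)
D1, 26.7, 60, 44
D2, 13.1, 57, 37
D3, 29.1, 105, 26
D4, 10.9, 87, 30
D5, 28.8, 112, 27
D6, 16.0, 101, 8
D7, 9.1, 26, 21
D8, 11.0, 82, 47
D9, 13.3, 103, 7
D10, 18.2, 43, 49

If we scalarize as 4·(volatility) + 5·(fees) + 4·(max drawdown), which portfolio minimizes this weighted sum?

D1: 4·26.7 + 5·60 + 4·44 = 582.8
D2: 4·13.1 + 5·57 + 4·37 = 485.4
D3: 4·29.1 + 5·105 + 4·26 = 745.4
D4: 4·10.9 + 5·87 + 4·30 = 598.6
D5: 4·28.8 + 5·112 + 4·27 = 783.2
D6: 4·16.0 + 5·101 + 4·8 = 601.0
D7: 4·9.1 + 5·26 + 4·21 = 250.4
D8: 4·11.0 + 5·82 + 4·47 = 642.0
D9: 4·13.3 + 5·103 + 4·7 = 596.2
D10: 4·18.2 + 5·43 + 4·49 = 483.8
Lowest: D7 at 250.4.

D7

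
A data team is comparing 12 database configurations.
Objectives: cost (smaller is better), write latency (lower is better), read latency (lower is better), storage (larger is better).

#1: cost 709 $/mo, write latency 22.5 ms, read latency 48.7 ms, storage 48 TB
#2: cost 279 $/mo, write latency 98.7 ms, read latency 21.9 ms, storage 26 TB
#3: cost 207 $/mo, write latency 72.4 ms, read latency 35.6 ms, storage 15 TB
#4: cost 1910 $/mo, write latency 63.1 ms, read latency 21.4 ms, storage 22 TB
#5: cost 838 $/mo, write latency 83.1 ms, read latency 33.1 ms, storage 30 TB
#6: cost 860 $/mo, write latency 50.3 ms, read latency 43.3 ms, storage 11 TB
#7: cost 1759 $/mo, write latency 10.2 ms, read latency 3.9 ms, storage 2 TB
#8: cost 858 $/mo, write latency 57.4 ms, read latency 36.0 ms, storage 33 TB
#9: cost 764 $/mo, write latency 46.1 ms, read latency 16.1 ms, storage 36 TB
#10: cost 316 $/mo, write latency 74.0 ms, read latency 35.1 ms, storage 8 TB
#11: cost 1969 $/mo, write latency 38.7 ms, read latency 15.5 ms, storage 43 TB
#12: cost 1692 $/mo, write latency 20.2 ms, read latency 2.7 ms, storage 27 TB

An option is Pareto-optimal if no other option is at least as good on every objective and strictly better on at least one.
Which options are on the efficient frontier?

#1: not dominated (best storage).
#2: not dominated.
#3: not dominated (best cost).
#4: dominated by #9 (cost 764≤1910, write latency 46.1≤63.1, read latency 16.1≤21.4, storage 36≥22).
#5: dominated by #9 (cost 764≤838, write latency 46.1≤83.1, read latency 16.1≤33.1, storage 36≥30).
#6: dominated by #9 (cost 764≤860, write latency 46.1≤50.3, read latency 16.1≤43.3, storage 36≥11).
#7: not dominated (best write latency).
#8: dominated by #9 (cost 764≤858, write latency 46.1≤57.4, read latency 16.1≤36.0, storage 36≥33).
#9: not dominated.
#10: not dominated.
#11: not dominated.
#12: not dominated (best read latency).

#1, #2, #3, #7, #9, #10, #11, #12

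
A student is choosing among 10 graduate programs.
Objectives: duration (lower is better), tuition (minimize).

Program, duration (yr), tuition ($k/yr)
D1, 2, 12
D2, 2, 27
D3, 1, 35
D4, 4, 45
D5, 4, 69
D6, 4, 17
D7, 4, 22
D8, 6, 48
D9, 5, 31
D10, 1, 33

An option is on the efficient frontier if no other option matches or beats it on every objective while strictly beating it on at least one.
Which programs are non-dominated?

D1: not dominated (best tuition).
D2: dominated by D1 (duration 2≤2, tuition 12≤27).
D3: dominated by D10 (duration 1≤1, tuition 33≤35).
D4: dominated by D1 (duration 2≤4, tuition 12≤45).
D5: dominated by D1 (duration 2≤4, tuition 12≤69).
D6: dominated by D1 (duration 2≤4, tuition 12≤17).
D7: dominated by D1 (duration 2≤4, tuition 12≤22).
D8: dominated by D1 (duration 2≤6, tuition 12≤48).
D9: dominated by D1 (duration 2≤5, tuition 12≤31).
D10: not dominated.

D1, D10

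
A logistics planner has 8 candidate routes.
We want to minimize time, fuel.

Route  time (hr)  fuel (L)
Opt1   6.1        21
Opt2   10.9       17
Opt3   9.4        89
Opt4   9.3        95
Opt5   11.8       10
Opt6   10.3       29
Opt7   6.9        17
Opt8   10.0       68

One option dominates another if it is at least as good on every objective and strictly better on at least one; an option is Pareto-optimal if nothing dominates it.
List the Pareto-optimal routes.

Opt1: not dominated (best time).
Opt2: dominated by Opt7 (time 6.9≤10.9, fuel 17≤17).
Opt3: dominated by Opt1 (time 6.1≤9.4, fuel 21≤89).
Opt4: dominated by Opt1 (time 6.1≤9.3, fuel 21≤95).
Opt5: not dominated (best fuel).
Opt6: dominated by Opt1 (time 6.1≤10.3, fuel 21≤29).
Opt7: not dominated.
Opt8: dominated by Opt1 (time 6.1≤10.0, fuel 21≤68).

Opt1, Opt5, Opt7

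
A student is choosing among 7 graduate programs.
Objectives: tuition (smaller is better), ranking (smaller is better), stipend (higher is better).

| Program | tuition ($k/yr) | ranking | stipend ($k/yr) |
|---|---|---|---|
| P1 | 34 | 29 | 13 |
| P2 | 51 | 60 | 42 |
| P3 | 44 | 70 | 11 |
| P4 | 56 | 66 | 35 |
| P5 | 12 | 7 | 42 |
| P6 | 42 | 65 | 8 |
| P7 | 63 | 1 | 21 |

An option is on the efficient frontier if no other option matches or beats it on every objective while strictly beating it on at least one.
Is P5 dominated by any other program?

P1: worse on tuition (34 vs 12).
P2: worse on tuition (51 vs 12).
P3: worse on tuition (44 vs 12).
P4: worse on tuition (56 vs 12).
P6: worse on tuition (42 vs 12).
P7: worse on tuition (63 vs 12).
No option is at least as good as P5 on every objective and strictly better on one.

No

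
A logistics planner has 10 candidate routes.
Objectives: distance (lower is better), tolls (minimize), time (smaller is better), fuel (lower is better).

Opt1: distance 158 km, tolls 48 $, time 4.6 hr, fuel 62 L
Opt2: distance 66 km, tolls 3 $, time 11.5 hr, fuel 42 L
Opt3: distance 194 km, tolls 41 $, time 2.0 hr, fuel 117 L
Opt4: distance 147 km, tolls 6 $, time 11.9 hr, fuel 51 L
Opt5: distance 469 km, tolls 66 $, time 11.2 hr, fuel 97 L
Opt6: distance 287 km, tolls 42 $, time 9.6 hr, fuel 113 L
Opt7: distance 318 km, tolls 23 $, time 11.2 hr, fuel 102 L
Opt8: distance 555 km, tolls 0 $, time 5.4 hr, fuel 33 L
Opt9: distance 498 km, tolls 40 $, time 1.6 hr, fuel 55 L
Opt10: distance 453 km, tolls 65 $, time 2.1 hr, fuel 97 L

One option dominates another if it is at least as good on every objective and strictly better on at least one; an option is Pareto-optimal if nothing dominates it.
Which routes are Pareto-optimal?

Opt1, Opt2, Opt3, Opt6, Opt7, Opt8, Opt9, Opt10

Opt1: not dominated.
Opt2: not dominated (best distance).
Opt3: not dominated.
Opt4: dominated by Opt2 (distance 66≤147, tolls 3≤6, time 11.5≤11.9, fuel 42≤51).
Opt5: dominated by Opt1 (distance 158≤469, tolls 48≤66, time 4.6≤11.2, fuel 62≤97).
Opt6: not dominated.
Opt7: not dominated.
Opt8: not dominated (best tolls).
Opt9: not dominated (best time).
Opt10: not dominated.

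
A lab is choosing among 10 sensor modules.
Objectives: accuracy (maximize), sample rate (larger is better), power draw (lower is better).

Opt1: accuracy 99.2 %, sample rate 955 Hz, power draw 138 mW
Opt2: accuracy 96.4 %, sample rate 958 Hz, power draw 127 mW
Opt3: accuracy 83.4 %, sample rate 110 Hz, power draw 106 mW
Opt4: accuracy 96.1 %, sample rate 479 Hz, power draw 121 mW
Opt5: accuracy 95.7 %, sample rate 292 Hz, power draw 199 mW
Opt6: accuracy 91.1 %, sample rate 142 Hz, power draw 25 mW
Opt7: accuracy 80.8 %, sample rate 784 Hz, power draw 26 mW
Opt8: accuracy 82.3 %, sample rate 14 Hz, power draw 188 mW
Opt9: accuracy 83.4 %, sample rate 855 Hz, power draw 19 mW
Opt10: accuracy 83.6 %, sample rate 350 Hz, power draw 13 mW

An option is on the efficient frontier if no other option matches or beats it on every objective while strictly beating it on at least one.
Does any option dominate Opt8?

Opt1 vs Opt8: accuracy 99.2≥82.3, sample rate 955≥14, power draw 138≤188 — Opt1 is at least as good on every objective and strictly better on at least one, so Opt1 dominates Opt8.

Yes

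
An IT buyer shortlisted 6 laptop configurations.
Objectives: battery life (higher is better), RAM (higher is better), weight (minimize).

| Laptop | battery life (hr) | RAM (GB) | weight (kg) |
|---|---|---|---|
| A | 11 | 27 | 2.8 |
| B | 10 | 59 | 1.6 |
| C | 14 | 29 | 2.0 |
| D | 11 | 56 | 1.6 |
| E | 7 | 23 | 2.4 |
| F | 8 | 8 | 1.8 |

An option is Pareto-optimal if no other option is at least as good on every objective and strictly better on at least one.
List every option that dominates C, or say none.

A: worse on battery life (11 vs 14).
B: worse on battery life (10 vs 14).
D: worse on battery life (11 vs 14).
E: worse on battery life (7 vs 14).
F: worse on battery life (8 vs 14).
No option dominates C.

none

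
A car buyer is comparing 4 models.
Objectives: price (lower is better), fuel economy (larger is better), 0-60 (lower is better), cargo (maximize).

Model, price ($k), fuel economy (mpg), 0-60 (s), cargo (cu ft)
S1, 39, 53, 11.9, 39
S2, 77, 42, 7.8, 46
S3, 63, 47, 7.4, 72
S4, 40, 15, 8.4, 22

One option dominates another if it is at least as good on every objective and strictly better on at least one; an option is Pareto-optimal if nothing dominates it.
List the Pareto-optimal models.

S1, S3, S4

S1: not dominated (best price).
S2: dominated by S3 (price 63≤77, fuel economy 47≥42, 0-60 7.4≤7.8, cargo 72≥46).
S3: not dominated (best 0-60).
S4: not dominated.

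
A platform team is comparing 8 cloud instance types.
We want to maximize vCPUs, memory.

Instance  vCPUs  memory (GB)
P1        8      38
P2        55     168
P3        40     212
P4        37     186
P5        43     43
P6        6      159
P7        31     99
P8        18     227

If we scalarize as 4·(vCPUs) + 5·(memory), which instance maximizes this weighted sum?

P3

P1: 4·8 + 5·38 = 222
P2: 4·55 + 5·168 = 1060
P3: 4·40 + 5·212 = 1220
P4: 4·37 + 5·186 = 1078
P5: 4·43 + 5·43 = 387
P6: 4·6 + 5·159 = 819
P7: 4·31 + 5·99 = 619
P8: 4·18 + 5·227 = 1207
Highest: P3 at 1220.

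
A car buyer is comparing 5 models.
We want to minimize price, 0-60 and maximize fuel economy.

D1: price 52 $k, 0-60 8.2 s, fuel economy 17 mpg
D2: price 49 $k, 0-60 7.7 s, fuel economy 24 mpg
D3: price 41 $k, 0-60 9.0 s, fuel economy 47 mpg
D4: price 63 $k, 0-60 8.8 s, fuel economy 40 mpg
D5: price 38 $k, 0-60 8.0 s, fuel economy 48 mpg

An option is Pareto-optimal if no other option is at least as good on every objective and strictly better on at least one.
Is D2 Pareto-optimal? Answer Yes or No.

Yes

D1: worse on price (52 vs 49).
D3: worse on 0-60 (9.0 vs 7.7).
D4: worse on price (63 vs 49).
D5: worse on 0-60 (8.0 vs 7.7).
No option is at least as good as D2 on every objective and strictly better on one.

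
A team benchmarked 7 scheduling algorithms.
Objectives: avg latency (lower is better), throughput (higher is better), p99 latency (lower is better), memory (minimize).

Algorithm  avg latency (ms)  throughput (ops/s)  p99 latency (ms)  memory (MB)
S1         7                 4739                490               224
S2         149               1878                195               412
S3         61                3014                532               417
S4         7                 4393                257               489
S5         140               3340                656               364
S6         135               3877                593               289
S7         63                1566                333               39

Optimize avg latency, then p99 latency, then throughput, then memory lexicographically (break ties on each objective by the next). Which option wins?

S4

First minimize avg latency: best is 7, kept {S1, S4}.
Then minimize p99 latency: best is 257, kept {S4}.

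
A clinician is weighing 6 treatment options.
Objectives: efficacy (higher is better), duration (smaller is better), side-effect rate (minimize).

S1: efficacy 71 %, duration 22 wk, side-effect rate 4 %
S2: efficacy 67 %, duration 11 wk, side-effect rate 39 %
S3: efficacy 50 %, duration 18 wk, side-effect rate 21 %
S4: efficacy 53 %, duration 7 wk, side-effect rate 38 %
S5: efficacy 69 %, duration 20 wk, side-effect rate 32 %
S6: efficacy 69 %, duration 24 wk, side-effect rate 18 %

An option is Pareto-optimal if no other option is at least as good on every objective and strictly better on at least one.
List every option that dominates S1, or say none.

none

S2: worse on efficacy (67 vs 71).
S3: worse on efficacy (50 vs 71).
S4: worse on efficacy (53 vs 71).
S5: worse on efficacy (69 vs 71).
S6: worse on efficacy (69 vs 71).
No option dominates S1.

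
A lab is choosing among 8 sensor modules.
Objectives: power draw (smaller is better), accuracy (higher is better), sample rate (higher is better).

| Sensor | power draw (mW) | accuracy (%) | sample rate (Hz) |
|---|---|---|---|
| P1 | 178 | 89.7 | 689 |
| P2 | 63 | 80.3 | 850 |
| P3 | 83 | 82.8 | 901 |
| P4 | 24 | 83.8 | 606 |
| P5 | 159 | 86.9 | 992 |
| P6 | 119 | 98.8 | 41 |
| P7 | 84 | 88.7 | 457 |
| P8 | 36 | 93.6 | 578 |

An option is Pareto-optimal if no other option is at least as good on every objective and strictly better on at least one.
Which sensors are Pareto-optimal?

P1, P2, P3, P4, P5, P6, P8

P1: not dominated.
P2: not dominated.
P3: not dominated.
P4: not dominated (best power draw).
P5: not dominated (best sample rate).
P6: not dominated (best accuracy).
P7: dominated by P8 (power draw 36≤84, accuracy 93.6≥88.7, sample rate 578≥457).
P8: not dominated.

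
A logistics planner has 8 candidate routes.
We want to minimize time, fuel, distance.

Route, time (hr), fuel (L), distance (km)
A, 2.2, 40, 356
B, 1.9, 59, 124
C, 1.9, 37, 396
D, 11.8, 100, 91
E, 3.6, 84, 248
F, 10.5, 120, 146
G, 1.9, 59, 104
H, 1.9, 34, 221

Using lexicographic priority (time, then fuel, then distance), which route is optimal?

First minimize time: best is 1.9, kept {B, C, G, H}.
Then minimize fuel: best is 34, kept {H}.

H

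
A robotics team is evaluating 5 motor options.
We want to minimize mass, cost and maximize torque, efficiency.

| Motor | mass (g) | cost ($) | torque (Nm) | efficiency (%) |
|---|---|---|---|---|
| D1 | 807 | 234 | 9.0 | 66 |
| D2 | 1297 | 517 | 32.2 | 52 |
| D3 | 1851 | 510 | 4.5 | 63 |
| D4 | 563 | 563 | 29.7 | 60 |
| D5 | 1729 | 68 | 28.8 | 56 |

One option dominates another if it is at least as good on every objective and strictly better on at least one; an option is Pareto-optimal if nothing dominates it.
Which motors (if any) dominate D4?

none

D1: worse on mass (807 vs 563).
D2: worse on mass (1297 vs 563).
D3: worse on mass (1851 vs 563).
D5: worse on mass (1729 vs 563).
No option dominates D4.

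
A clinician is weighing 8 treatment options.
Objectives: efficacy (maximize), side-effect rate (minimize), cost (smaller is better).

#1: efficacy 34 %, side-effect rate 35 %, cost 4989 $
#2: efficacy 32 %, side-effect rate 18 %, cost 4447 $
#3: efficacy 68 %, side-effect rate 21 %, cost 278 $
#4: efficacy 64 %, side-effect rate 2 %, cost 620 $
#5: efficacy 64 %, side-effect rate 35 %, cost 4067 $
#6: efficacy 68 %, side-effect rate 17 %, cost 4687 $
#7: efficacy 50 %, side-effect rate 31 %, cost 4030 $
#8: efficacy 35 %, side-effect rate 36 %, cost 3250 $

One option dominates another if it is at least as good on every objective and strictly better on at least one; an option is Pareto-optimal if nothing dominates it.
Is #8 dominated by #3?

Yes

#3 vs #8: efficacy 68≥35, side-effect rate 21≤36, cost 278≤3250 — #3 is at least as good on every objective with at least one strict improvement.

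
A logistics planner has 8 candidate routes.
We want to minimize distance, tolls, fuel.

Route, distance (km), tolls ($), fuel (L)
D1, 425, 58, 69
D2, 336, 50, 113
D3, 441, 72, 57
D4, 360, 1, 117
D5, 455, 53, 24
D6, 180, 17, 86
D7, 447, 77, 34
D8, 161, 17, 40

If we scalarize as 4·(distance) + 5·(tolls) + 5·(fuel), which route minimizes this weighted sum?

D1: 4·425 + 5·58 + 5·69 = 2335
D2: 4·336 + 5·50 + 5·113 = 2159
D3: 4·441 + 5·72 + 5·57 = 2409
D4: 4·360 + 5·1 + 5·117 = 2030
D5: 4·455 + 5·53 + 5·24 = 2205
D6: 4·180 + 5·17 + 5·86 = 1235
D7: 4·447 + 5·77 + 5·34 = 2343
D8: 4·161 + 5·17 + 5·40 = 929
Lowest: D8 at 929.

D8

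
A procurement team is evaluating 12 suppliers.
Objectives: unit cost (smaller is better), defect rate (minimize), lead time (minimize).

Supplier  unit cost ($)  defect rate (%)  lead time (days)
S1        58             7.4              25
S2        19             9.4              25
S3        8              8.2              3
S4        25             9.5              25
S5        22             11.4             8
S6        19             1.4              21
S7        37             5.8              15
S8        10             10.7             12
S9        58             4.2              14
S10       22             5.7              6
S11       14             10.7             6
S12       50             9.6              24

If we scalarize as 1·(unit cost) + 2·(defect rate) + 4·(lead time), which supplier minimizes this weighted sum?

S1: 1·58 + 2·7.4 + 4·25 = 172.8
S2: 1·19 + 2·9.4 + 4·25 = 137.8
S3: 1·8 + 2·8.2 + 4·3 = 36.4
S4: 1·25 + 2·9.5 + 4·25 = 144.0
S5: 1·22 + 2·11.4 + 4·8 = 76.8
S6: 1·19 + 2·1.4 + 4·21 = 105.8
S7: 1·37 + 2·5.8 + 4·15 = 108.6
S8: 1·10 + 2·10.7 + 4·12 = 79.4
S9: 1·58 + 2·4.2 + 4·14 = 122.4
S10: 1·22 + 2·5.7 + 4·6 = 57.4
S11: 1·14 + 2·10.7 + 4·6 = 59.4
S12: 1·50 + 2·9.6 + 4·24 = 165.2
Lowest: S3 at 36.4.

S3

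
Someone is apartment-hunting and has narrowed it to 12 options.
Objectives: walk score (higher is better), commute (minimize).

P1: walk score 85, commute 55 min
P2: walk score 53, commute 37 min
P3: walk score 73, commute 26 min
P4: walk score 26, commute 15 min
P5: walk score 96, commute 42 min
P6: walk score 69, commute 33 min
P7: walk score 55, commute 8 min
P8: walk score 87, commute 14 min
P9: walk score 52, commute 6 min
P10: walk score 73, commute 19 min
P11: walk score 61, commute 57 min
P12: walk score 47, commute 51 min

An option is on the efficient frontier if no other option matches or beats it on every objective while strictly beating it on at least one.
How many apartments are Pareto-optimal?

4

P1: dominated by P5 (walk score 96≥85, commute 42≤55).
P2: dominated by P3 (walk score 73≥53, commute 26≤37).
P3: dominated by P8 (walk score 87≥73, commute 14≤26).
P4: dominated by P7 (walk score 55≥26, commute 8≤15).
P5: not dominated (best walk score).
P6: dominated by P3 (walk score 73≥69, commute 26≤33).
P7: not dominated.
P8: not dominated.
P9: not dominated (best commute).
P10: dominated by P8 (walk score 87≥73, commute 14≤19).
P11: dominated by P1 (walk score 85≥61, commute 55≤57).
P12: dominated by P2 (walk score 53≥47, commute 37≤51).
Pareto-optimal: P5, P7, P8, P9 → 4.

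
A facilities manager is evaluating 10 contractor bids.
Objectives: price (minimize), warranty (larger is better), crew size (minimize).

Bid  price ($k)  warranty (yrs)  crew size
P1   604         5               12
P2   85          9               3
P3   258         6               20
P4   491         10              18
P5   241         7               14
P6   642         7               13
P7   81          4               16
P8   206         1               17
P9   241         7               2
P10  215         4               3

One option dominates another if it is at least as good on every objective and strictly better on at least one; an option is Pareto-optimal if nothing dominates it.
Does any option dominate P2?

P1: worse on price (604 vs 85).
P3: worse on price (258 vs 85).
P4: worse on price (491 vs 85).
P5: worse on price (241 vs 85).
P6: worse on price (642 vs 85).
P7: worse on warranty (4 vs 9).
P8: worse on price (206 vs 85).
P9: worse on price (241 vs 85).
P10: worse on price (215 vs 85).
No option is at least as good as P2 on every objective and strictly better on one.

No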